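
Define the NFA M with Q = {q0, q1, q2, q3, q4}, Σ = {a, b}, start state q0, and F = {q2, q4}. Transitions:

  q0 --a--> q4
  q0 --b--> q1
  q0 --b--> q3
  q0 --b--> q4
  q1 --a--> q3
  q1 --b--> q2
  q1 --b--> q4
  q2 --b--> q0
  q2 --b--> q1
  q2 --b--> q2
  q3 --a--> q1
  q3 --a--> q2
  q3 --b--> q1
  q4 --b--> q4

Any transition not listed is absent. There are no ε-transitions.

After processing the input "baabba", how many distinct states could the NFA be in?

4

Start in {q0}.
Read 'b': q0→{q1, q3, q4}; now {q1, q3, q4}.
Read 'a': q1→{q3}, q3→{q1, q2}, q4→∅; now {q1, q2, q3}.
Read 'a': q1→{q3}, q2→∅, q3→{q1, q2}; now {q1, q2, q3}.
Read 'b': q1→{q2, q4}, q2→{q0, q1, q2}, q3→{q1}; now {q0, q1, q2, q4}.
Read 'b': q0→{q1, q3, q4}, q1→{q2, q4}, q2→{q0, q1, q2}, q4→{q4}; now {q0, q1, q2, q3, q4}.
Read 'a': q0→{q4}, q1→{q3}, q2→∅, q3→{q1, q2}, q4→∅; now {q1, q2, q3, q4}.
That set has 4 states.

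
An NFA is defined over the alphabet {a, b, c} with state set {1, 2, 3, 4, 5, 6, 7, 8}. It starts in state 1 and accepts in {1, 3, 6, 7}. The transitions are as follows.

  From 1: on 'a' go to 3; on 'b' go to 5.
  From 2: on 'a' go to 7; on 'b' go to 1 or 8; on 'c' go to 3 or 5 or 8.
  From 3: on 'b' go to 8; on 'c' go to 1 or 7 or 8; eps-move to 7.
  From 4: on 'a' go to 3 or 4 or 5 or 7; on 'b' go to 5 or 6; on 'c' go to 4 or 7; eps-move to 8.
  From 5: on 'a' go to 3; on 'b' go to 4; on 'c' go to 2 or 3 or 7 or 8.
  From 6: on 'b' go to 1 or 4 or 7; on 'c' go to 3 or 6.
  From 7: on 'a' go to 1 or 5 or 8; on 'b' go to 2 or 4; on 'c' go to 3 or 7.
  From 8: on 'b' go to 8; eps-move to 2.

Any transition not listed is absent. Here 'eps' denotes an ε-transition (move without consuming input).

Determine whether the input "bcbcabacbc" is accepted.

Yes

Start in {1}.
Read 'b': {1} → {5}.
Read 'c': {5} → {2, 3, 7, 8}.
Read 'b': {2, 3, 7, 8} → {1, 2, 4, 8}.
Read 'c': {1, 2, 4, 8} → {2, 3, 4, 5, 7, 8}.
Read 'a': {2, 3, 4, 5, 7, 8} → {1, 2, 3, 4, 5, 7, 8}.
Read 'b': {1, 2, 3, 4, 5, 7, 8} → {1, 2, 4, 5, 6, 8}.
Read 'a': {1, 2, 4, 5, 6, 8} → {2, 3, 4, 5, 7, 8}.
Read 'c': {2, 3, 4, 5, 7, 8} → {1, 2, 3, 4, 5, 7, 8}.
Read 'b': {1, 2, 3, 4, 5, 7, 8} → {1, 2, 4, 5, 6, 8}.
Read 'c': {1, 2, 4, 5, 6, 8} → {2, 3, 4, 5, 6, 7, 8}.
The final set {2, 3, 4, 5, 6, 7, 8} contains the accepting states 3, 6, 7.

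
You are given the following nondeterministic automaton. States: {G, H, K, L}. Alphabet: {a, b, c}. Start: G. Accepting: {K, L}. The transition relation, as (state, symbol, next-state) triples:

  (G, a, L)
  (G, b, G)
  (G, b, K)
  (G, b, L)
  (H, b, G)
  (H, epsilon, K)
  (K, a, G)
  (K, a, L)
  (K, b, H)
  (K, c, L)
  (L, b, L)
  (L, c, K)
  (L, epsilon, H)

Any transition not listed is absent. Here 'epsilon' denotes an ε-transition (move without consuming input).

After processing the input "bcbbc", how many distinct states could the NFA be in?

Start in {G}.
Read 'b': G→{G, K, L}; union {G, K, L}; ε-closure = {G, H, K, L}.
Read 'c': G→∅, H→∅, K→{L}, L→{K}; union {K, L}; ε-closure = {H, K, L}.
Read 'b': H→{G}, K→{H}, L→{L}; union {G, H, L}; ε-closure = {G, H, K, L}.
Read 'b': G→{G, K, L}, H→{G}, K→{H}, L→{L}; now {G, H, K, L}.
Read 'c': G→∅, H→∅, K→{L}, L→{K}; union {K, L}; ε-closure = {H, K, L}.
That set has 3 states.

3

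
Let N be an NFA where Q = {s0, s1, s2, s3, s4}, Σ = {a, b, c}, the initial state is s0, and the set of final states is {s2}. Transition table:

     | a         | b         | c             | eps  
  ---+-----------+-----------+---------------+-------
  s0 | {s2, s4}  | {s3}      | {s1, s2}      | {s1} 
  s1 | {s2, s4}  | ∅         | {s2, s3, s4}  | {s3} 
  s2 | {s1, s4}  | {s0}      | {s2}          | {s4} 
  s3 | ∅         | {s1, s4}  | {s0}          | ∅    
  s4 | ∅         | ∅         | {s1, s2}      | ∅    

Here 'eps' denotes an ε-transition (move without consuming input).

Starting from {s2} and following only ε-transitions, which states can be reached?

{s2, s4}

Begin with {s2}.
ε-move s2 → s4; add s4.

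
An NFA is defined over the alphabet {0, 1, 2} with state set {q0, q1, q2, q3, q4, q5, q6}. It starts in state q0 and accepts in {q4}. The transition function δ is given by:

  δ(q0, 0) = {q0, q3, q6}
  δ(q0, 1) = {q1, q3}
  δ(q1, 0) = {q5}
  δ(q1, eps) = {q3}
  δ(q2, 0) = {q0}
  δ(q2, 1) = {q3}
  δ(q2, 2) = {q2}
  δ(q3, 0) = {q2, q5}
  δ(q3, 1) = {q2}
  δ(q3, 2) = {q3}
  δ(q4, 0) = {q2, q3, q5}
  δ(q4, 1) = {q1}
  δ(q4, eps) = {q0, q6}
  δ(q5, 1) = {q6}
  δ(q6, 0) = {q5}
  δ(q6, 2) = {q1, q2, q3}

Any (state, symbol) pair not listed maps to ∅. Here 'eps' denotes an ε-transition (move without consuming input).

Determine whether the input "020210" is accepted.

Start in {q0}.
Read '0': {q0} → {q0, q3, q6}.
Read '2': {q0, q3, q6} → {q1, q2, q3}.
Read '0': {q1, q2, q3} → {q0, q2, q5}.
Read '2': {q0, q2, q5} → {q2}.
Read '1': {q2} → {q3}.
Read '0': {q3} → {q2, q5}.
The final set {q2, q5} contains no accepting state.

No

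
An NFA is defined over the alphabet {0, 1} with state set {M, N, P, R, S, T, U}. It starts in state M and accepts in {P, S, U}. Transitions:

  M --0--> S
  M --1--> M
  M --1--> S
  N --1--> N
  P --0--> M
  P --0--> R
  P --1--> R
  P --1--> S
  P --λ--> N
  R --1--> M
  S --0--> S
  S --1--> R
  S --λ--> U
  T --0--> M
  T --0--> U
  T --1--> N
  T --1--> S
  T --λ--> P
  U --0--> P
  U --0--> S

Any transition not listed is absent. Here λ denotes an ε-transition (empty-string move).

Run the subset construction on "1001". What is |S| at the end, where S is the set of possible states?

5

Start in {M}.
Read '1': {M} → {M, S, U}.
Read '0': {M, S, U} → {N, P, S, U}.
Read '0': {N, P, S, U} → {M, N, P, R, S, U}.
Read '1': {M, N, P, R, S, U} → {M, N, R, S, U}.
That set has 5 states.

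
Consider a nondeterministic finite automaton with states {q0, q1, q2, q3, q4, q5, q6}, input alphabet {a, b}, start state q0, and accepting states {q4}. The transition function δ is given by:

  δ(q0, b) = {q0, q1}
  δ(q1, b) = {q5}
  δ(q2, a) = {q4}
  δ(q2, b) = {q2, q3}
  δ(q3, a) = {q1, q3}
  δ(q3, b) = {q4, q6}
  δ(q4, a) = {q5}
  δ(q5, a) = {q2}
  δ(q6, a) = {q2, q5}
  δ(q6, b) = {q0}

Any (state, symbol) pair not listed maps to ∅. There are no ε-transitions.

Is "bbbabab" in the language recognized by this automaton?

Yes

Start in {q0}.
Read 'b': {q0} → {q0, q1}.
Read 'b': {q0, q1} → {q0, q1, q5}.
Read 'b': {q0, q1, q5} → {q0, q1, q5}.
Read 'a': {q0, q1, q5} → {q2}.
Read 'b': {q2} → {q2, q3}.
Read 'a': {q2, q3} → {q1, q3, q4}.
Read 'b': {q1, q3, q4} → {q4, q5, q6}.
The final set {q4, q5, q6} contains the accepting state q4.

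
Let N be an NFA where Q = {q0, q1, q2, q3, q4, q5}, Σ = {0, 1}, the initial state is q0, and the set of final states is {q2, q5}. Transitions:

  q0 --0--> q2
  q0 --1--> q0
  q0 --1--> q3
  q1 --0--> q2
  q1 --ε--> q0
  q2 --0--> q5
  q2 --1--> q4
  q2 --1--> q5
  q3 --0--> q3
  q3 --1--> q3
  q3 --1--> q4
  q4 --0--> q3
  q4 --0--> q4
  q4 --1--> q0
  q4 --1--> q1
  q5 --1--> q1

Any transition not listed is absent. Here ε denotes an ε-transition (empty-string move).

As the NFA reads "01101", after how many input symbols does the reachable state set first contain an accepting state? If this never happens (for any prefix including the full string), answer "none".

1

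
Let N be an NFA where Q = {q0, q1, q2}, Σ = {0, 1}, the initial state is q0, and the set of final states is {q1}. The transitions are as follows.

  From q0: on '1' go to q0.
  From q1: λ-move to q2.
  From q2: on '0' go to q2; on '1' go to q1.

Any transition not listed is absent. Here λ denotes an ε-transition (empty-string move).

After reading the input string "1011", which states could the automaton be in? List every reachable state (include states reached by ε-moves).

∅

Start in {q0}.
Read '1': {q0} → {q0}.
Read '0': {q0} → ∅.
The set is empty and remains empty for the remaining 2 symbols.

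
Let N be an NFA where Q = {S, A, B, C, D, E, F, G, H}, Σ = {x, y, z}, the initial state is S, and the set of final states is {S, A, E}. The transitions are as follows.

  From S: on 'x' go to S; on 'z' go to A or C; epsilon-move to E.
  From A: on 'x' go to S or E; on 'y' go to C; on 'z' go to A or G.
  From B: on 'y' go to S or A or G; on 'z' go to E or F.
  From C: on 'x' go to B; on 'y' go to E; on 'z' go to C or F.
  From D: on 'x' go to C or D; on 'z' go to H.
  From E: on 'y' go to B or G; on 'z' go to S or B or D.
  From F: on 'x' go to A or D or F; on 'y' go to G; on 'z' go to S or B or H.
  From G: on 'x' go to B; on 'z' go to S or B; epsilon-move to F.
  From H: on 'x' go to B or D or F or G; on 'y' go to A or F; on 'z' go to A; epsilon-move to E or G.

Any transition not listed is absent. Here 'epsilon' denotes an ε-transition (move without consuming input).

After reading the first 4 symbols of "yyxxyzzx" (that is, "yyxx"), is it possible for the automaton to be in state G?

No

Start: ε-closure({S}) = {S, E}.
Read 'y': S→∅, E→{B, G}; union {B, G}; ε-closure = {B, F, G}.
Read 'y': B→{S, A, G}, F→{G}, G→∅; union {S, A, G}; ε-closure = {S, A, E, F, G}.
Read 'x': S→{S}, A→{S, E}, E→∅, F→{A, D, F}, G→{B}; now {S, A, B, D, E, F}.
Read 'x': S→{S}, A→{S, E}, B→∅, D→{C, D}, E→∅, F→{A, D, F}; now {S, A, C, D, E, F}.
State G is not in {S, A, C, D, E, F}.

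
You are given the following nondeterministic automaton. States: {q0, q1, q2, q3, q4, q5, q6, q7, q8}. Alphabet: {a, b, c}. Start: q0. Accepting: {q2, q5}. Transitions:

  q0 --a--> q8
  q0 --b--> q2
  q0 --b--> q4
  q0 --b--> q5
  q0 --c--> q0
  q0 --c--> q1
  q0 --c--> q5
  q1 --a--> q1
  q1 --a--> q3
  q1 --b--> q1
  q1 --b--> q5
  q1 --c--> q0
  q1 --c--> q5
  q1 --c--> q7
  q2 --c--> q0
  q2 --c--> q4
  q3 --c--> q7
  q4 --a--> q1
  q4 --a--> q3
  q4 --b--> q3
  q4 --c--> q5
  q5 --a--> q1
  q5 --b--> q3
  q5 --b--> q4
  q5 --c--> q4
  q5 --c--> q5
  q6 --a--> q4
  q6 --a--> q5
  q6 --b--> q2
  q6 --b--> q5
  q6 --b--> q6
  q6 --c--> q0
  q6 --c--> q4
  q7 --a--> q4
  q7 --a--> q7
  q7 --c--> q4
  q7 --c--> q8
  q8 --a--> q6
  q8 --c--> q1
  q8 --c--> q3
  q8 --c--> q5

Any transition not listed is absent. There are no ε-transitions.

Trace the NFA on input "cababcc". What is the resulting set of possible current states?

Start in {q0}.
Read 'c': q0→{q0, q1, q5}; now {q0, q1, q5}.
Read 'a': q0→{q8}, q1→{q1, q3}, q5→{q1}; now {q1, q3, q8}.
Read 'b': q1→{q1, q5}, q3→∅, q8→∅; now {q1, q5}.
Read 'a': q1→{q1, q3}, q5→{q1}; now {q1, q3}.
Read 'b': q1→{q1, q5}, q3→∅; now {q1, q5}.
Read 'c': q1→{q0, q5, q7}, q5→{q4, q5}; now {q0, q4, q5, q7}.
Read 'c': q0→{q0, q1, q5}, q4→{q5}, q5→{q4, q5}, q7→{q4, q8}; now {q0, q1, q4, q5, q8}.

{q0, q1, q4, q5, q8}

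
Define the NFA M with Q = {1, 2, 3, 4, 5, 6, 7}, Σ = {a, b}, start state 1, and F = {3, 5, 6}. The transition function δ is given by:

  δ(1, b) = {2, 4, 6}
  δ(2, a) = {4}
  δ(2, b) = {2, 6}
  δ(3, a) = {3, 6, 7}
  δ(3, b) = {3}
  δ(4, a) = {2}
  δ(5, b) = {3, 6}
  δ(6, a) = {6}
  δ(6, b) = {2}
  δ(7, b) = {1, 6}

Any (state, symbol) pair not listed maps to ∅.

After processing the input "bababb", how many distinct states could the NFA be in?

Start in {1}.
Read 'b': {1} → {2, 4, 6}.
Read 'a': {2, 4, 6} → {2, 4, 6}.
Read 'b': {2, 4, 6} → {2, 6}.
Read 'a': {2, 6} → {4, 6}.
Read 'b': {4, 6} → {2}.
Read 'b': {2} → {2, 6}.
That set has 2 states.

2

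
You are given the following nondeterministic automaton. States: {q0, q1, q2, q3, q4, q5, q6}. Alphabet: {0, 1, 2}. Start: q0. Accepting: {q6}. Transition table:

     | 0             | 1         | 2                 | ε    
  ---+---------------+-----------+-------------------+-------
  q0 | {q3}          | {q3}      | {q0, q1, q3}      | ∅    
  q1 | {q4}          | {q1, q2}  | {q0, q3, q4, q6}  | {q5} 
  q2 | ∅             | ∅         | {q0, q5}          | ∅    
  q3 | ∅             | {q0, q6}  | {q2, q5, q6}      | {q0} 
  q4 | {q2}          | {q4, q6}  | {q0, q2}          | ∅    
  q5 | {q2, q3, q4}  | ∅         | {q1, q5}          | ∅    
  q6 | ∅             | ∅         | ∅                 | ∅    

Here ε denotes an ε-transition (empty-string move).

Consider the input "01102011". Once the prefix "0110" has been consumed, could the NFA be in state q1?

No

Start in {q0}.
Read '0': q0→{q3}; union {q3}; ε-closure = {q0, q3}.
Read '1': q0→{q3}, q3→{q0, q6}; now {q0, q3, q6}.
Read '1': q0→{q3}, q3→{q0, q6}, q6→∅; now {q0, q3, q6}.
Read '0': q0→{q3}, q3→∅, q6→∅; union {q3}; ε-closure = {q0, q3}.
State q1 is not in {q0, q3}.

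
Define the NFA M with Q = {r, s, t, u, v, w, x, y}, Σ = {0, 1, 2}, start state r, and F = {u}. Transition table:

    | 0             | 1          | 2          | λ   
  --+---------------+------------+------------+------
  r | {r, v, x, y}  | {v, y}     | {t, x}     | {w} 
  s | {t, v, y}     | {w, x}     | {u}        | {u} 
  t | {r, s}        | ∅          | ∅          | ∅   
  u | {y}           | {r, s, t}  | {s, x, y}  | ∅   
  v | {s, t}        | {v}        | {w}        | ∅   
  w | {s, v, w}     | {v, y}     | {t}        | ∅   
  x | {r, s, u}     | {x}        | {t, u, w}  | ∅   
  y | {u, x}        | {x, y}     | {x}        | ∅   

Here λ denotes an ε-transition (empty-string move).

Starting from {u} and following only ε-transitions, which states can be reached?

{u}

Begin with {u}.
No ε-moves leave this set, so the closure equals the set itself.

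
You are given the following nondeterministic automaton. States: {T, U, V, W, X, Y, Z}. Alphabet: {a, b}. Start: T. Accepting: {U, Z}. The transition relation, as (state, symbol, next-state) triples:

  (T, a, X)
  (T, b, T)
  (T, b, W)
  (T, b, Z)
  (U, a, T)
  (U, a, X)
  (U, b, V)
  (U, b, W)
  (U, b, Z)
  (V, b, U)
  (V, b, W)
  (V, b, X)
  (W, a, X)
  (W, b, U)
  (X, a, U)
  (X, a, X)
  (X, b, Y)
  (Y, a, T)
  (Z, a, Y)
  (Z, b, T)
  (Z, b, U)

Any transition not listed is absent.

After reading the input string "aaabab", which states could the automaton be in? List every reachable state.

{T, W, Y, Z}

Start in {T}.
Read 'a': {T} → {X}.
Read 'a': {X} → {U, X}.
Read 'a': {U, X} → {T, U, X}.
Read 'b': {T, U, X} → {T, V, W, Y, Z}.
Read 'a': {T, V, W, Y, Z} → {T, X, Y}.
Read 'b': {T, X, Y} → {T, W, Y, Z}.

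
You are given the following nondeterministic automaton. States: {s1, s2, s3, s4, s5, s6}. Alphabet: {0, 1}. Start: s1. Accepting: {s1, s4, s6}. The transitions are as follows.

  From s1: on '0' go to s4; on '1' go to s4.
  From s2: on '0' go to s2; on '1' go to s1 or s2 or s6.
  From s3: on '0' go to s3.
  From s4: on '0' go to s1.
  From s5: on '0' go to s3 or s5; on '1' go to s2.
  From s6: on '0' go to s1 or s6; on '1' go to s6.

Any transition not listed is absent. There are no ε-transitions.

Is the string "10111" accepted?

No

Start in {s1}.
Read '1': s1→{s4}; now {s4}.
Read '0': s4→{s1}; now {s1}.
Read '1': s1→{s4}; now {s4}.
Read '1': s4→∅; now ∅.
The set is empty and remains empty for the remaining 1 symbol.
The final set ∅ contains no accepting state.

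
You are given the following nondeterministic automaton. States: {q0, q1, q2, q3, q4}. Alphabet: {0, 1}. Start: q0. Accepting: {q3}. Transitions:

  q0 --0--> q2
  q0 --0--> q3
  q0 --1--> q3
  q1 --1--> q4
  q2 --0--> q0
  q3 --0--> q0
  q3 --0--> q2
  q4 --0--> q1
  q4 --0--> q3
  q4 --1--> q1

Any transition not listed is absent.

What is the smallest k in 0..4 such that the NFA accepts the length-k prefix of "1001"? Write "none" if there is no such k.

1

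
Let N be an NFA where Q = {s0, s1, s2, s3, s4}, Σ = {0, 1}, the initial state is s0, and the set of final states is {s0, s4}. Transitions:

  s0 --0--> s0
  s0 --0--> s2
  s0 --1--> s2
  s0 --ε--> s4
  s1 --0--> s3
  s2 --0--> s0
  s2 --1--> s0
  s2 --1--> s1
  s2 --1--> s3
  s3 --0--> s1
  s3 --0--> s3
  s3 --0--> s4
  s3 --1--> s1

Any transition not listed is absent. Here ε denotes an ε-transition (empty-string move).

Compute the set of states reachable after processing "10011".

{s0, s1, s2, s3, s4}

Start: ε-closure({s0}) = {s0, s4}.
Read '1': s0→{s2}, s4→∅; now {s2}.
Read '0': s2→{s0}; union {s0}; ε-closure = {s0, s4}.
Read '0': s0→{s0, s2}, s4→∅; union {s0, s2}; ε-closure = {s0, s2, s4}.
Read '1': s0→{s2}, s2→{s0, s1, s3}, s4→∅; union {s0, s1, s2, s3}; ε-closure = {s0, s1, s2, s3, s4}.
Read '1': s0→{s2}, s1→∅, s2→{s0, s1, s3}, s3→{s1}, s4→∅; union {s0, s1, s2, s3}; ε-closure = {s0, s1, s2, s3, s4}.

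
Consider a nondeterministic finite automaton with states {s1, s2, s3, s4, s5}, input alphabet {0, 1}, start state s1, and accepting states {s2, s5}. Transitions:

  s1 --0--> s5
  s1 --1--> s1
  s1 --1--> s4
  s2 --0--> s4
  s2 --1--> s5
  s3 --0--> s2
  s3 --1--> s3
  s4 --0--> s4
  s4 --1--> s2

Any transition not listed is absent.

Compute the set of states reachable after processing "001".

Start in {s1}.
Read '0': {s1} → {s5}.
Read '0': {s5} → ∅.
The set is empty and remains empty for the remaining 1 symbol.

∅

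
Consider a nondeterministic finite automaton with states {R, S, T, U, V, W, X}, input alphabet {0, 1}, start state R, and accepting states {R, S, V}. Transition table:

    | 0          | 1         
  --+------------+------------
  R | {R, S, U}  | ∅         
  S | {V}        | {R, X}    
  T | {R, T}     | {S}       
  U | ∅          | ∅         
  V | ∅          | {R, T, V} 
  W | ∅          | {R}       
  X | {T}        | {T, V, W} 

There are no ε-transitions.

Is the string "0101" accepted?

Yes

Start in {R}.
Read '0': R→{R, S, U}; now {R, S, U}.
Read '1': R→∅, S→{R, X}, U→∅; now {R, X}.
Read '0': R→{R, S, U}, X→{T}; now {R, S, T, U}.
Read '1': R→∅, S→{R, X}, T→{S}, U→∅; now {R, S, X}.
The final set {R, S, X} contains the accepting states R, S.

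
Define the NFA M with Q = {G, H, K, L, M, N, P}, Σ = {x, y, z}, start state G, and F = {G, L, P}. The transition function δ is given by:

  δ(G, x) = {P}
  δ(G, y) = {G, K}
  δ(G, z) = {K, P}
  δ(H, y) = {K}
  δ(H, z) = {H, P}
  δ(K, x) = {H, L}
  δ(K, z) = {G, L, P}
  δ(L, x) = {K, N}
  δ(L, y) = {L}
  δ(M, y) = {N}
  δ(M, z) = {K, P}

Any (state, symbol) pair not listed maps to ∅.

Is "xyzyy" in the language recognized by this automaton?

Start in {G}.
Read 'x': G→{P}; now {P}.
Read 'y': P→∅; now ∅.
The set is empty and remains empty for the remaining 3 symbols.
The final set ∅ contains no accepting state.

No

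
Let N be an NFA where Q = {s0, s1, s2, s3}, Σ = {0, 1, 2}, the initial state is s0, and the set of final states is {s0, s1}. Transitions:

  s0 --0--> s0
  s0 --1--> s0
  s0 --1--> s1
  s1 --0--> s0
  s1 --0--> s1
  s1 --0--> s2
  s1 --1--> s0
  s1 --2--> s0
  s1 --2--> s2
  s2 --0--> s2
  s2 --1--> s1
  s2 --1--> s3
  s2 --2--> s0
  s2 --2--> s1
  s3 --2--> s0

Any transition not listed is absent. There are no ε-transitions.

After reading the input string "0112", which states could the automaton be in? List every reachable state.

Start in {s0}.
Read '0': {s0} → {s0}.
Read '1': {s0} → {s0, s1}.
Read '1': {s0, s1} → {s0, s1}.
Read '2': {s0, s1} → {s0, s2}.

{s0, s2}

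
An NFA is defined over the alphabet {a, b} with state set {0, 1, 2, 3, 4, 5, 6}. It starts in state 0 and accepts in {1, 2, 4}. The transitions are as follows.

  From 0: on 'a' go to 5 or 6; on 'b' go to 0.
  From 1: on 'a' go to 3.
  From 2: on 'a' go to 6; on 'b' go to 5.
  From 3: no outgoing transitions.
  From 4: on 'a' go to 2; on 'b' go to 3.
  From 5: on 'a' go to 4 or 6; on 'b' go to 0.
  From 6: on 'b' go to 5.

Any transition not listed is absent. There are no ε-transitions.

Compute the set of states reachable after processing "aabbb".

{0}

Start in {0}.
Read 'a': 0→{5, 6}; now {5, 6}.
Read 'a': 5→{4, 6}, 6→∅; now {4, 6}.
Read 'b': 4→{3}, 6→{5}; now {3, 5}.
Read 'b': 3→∅, 5→{0}; now {0}.
Read 'b': 0→{0}; now {0}.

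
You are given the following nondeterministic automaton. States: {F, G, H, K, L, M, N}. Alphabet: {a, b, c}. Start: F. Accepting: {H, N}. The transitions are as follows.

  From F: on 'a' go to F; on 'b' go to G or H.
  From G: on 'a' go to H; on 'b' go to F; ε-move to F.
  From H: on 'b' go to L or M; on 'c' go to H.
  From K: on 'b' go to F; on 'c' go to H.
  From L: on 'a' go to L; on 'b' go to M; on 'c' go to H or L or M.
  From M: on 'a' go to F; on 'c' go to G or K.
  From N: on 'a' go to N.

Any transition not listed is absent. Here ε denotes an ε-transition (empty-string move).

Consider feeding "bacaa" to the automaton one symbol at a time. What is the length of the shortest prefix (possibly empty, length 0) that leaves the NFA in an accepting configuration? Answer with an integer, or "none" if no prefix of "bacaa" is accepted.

Start in {F}.
Read 'b': {F} → {F, G, H}.
None of the earlier sets intersect F, but {F, G, H} does.

1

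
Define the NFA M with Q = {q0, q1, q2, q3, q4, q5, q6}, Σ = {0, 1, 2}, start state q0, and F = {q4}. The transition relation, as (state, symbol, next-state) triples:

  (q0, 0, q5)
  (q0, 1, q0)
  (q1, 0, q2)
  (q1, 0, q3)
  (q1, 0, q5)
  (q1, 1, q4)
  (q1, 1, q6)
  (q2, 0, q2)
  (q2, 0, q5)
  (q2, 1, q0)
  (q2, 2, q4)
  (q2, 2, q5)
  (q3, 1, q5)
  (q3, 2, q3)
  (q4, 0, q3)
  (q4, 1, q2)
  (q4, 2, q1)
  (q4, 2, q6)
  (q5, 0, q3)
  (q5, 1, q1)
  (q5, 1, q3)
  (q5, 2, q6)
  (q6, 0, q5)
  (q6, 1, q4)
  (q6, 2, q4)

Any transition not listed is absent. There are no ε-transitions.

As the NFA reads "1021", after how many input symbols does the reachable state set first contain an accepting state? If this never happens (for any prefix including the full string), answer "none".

4

Start in {q0}.
Read '1': {q0} → {q0}.
Read '0': {q0} → {q5}.
Read '2': {q5} → {q6}.
Read '1': {q6} → {q4}.
None of the earlier sets intersect F, but {q4} does.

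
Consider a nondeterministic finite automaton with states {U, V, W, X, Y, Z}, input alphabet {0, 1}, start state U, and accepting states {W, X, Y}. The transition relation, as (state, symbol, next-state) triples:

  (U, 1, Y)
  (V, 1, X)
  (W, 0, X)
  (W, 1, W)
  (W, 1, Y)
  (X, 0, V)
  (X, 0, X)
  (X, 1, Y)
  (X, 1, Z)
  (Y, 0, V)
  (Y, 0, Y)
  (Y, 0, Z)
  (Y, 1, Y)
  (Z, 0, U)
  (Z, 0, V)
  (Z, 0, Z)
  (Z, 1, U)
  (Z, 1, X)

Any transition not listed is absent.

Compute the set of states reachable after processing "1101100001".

{U, X, Y}

Start in {U}.
Read '1': {U} → {Y}.
Read '1': {Y} → {Y}.
Read '0': {Y} → {V, Y, Z}.
Read '1': {V, Y, Z} → {U, X, Y}.
Read '1': {U, X, Y} → {Y, Z}.
Read '0': {Y, Z} → {U, V, Y, Z}.
Read '0': {U, V, Y, Z} → {U, V, Y, Z}.
Read '0': {U, V, Y, Z} → {U, V, Y, Z}.
Read '0': {U, V, Y, Z} → {U, V, Y, Z}.
Read '1': {U, V, Y, Z} → {U, X, Y}.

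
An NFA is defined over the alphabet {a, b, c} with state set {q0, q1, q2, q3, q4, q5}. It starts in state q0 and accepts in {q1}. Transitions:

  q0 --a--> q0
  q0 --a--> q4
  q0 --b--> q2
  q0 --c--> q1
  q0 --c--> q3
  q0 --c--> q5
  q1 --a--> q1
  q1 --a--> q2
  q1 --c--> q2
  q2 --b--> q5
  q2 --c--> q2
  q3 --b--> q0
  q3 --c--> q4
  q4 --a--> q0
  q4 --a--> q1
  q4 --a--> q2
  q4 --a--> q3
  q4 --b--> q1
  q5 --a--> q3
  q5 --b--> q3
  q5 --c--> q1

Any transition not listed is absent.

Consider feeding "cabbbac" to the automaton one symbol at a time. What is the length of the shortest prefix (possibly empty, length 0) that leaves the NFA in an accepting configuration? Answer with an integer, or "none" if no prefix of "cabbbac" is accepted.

1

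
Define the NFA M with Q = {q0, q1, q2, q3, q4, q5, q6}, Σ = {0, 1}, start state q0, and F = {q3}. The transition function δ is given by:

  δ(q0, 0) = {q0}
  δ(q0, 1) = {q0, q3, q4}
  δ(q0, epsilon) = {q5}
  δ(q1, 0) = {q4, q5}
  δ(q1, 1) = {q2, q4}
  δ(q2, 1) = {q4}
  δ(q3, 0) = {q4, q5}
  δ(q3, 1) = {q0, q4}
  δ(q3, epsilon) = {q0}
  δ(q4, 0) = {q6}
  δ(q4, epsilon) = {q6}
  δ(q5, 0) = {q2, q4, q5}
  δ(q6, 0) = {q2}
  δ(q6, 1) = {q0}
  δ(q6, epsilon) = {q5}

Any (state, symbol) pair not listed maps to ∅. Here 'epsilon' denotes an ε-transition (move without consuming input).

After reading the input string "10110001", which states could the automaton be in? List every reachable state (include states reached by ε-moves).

Start: ε-closure({q0}) = {q0, q5}.
Read '1': {q0, q5} → {q0, q3, q4, q5, q6}.
Read '0': {q0, q3, q4, q5, q6} → {q0, q2, q4, q5, q6}.
Read '1': {q0, q2, q4, q5, q6} → {q0, q3, q4, q5, q6}.
Read '1': {q0, q3, q4, q5, q6} → {q0, q3, q4, q5, q6}.
Read '0': {q0, q3, q4, q5, q6} → {q0, q2, q4, q5, q6}.
Read '0': {q0, q2, q4, q5, q6} → {q0, q2, q4, q5, q6}.
Read '0': {q0, q2, q4, q5, q6} → {q0, q2, q4, q5, q6}.
Read '1': {q0, q2, q4, q5, q6} → {q0, q3, q4, q5, q6}.

{q0, q3, q4, q5, q6}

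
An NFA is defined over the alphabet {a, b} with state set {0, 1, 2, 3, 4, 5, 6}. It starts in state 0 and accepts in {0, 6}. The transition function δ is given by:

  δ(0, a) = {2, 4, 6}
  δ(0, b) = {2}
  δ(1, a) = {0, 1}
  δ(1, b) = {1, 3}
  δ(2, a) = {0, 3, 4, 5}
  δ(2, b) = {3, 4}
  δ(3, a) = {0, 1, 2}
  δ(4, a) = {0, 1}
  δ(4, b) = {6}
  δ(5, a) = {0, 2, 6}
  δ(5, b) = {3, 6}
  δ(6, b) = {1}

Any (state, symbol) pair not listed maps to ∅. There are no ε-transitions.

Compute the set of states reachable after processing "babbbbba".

{0, 1, 2}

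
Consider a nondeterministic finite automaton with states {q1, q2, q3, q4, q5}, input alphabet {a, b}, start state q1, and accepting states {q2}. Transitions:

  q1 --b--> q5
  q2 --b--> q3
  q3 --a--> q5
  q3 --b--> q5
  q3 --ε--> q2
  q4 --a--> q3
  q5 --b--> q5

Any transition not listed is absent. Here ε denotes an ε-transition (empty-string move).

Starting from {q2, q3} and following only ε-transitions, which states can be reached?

{q2, q3}

Begin with {q2, q3}.
No ε-moves leave this set, so the closure equals the set itself.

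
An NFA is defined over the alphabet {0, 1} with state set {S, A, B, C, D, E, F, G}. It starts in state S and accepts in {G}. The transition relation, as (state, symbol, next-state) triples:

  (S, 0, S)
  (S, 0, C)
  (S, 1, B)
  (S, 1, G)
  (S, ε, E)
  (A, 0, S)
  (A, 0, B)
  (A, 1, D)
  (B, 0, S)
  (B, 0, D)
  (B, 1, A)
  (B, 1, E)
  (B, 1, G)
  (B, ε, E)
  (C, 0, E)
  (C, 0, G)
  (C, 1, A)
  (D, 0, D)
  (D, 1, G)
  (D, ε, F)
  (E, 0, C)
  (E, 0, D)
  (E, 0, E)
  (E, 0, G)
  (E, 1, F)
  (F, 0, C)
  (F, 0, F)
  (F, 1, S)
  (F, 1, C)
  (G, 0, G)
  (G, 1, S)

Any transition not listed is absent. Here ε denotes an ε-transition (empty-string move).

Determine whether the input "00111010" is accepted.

Yes

Start: ε-closure({S}) = {S, E}.
Read '0': S→{S, C}, E→{C, D, E, G}; union {S, C, D, E, G}; ε-closure = {S, C, D, E, F, G}.
Read '0': S→{S, C}, C→{E, G}, D→{D}, E→{C, D, E, G}, F→{C, F}, G→{G}; now {S, C, D, E, F, G}.
Read '1': S→{B, G}, C→{A}, D→{G}, E→{F}, F→{S, C}, G→{S}; union {S, A, B, C, F, G}; ε-closure = {S, A, B, C, E, F, G}.
Read '1': S→{B, G}, A→{D}, B→{A, E, G}, C→{A}, E→{F}, F→{S, C}, G→{S}; now {S, A, B, C, D, E, F, G}.
Read '1': S→{B, G}, A→{D}, B→{A, E, G}, C→{A}, D→{G}, E→{F}, F→{S, C}, G→{S}; now {S, A, B, C, D, E, F, G}.
Read '0': S→{S, C}, A→{S, B}, B→{S, D}, C→{E, G}, D→{D}, E→{C, D, E, G}, F→{C, F}, G→{G}; now {S, B, C, D, E, F, G}.
Read '1': S→{B, G}, B→{A, E, G}, C→{A}, D→{G}, E→{F}, F→{S, C}, G→{S}; now {S, A, B, C, E, F, G}.
Read '0': S→{S, C}, A→{S, B}, B→{S, D}, C→{E, G}, E→{C, D, E, G}, F→{C, F}, G→{G}; now {S, B, C, D, E, F, G}.
The final set {S, B, C, D, E, F, G} contains the accepting state G.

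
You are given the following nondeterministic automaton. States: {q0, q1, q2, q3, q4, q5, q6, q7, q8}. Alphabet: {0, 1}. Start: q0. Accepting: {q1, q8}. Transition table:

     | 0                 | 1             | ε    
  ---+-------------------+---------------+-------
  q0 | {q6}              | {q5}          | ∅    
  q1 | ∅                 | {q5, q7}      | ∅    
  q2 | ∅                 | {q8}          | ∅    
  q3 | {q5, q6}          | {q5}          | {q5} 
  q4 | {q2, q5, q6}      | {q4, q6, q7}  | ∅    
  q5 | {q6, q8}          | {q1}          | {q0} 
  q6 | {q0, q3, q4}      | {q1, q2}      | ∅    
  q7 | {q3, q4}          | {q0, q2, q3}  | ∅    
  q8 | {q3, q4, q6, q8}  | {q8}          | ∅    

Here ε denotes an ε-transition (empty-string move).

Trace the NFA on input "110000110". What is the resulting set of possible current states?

{q0, q2, q3, q4, q5, q6, q8}

Start in {q0}.
Read '1': q0→{q5}; union {q5}; ε-closure = {q0, q5}.
Read '1': q0→{q5}, q5→{q1}; union {q1, q5}; ε-closure = {q0, q1, q5}.
Read '0': q0→{q6}, q1→∅, q5→{q6, q8}; now {q6, q8}.
Read '0': q6→{q0, q3, q4}, q8→{q3, q4, q6, q8}; union {q0, q3, q4, q6, q8}; ε-closure = {q0, q3, q4, q5, q6, q8}.
Read '0': q0→{q6}, q3→{q5, q6}, q4→{q2, q5, q6}, q5→{q6, q8}, q6→{q0, q3, q4}, q8→{q3, q4, q6, q8}; now {q0, q2, q3, q4, q5, q6, q8}.
Read '0': q0→{q6}, q2→∅, q3→{q5, q6}, q4→{q2, q5, q6}, q5→{q6, q8}, q6→{q0, q3, q4}, q8→{q3, q4, q6, q8}; now {q0, q2, q3, q4, q5, q6, q8}.
Read '1': q0→{q5}, q2→{q8}, q3→{q5}, q4→{q4, q6, q7}, q5→{q1}, q6→{q1, q2}, q8→{q8}; union {q1, q2, q4, q5, q6, q7, q8}; ε-closure = {q0, q1, q2, q4, q5, q6, q7, q8}.
Read '1': q0→{q5}, q1→{q5, q7}, q2→{q8}, q4→{q4, q6, q7}, q5→{q1}, q6→{q1, q2}, q7→{q0, q2, q3}, q8→{q8}; now {q0, q1, q2, q3, q4, q5, q6, q7, q8}.
Read '0': q0→{q6}, q1→∅, q2→∅, q3→{q5, q6}, q4→{q2, q5, q6}, q5→{q6, q8}, q6→{q0, q3, q4}, q7→{q3, q4}, q8→{q3, q4, q6, q8}; now {q0, q2, q3, q4, q5, q6, q8}.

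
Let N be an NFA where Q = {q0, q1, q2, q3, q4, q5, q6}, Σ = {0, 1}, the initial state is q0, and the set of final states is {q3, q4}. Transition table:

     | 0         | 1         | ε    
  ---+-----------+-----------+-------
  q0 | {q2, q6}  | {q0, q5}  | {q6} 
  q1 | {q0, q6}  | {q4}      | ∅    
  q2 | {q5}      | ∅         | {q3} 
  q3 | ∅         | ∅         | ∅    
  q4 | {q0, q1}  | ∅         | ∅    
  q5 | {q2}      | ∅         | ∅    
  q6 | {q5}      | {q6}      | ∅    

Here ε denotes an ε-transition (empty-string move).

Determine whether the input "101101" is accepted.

No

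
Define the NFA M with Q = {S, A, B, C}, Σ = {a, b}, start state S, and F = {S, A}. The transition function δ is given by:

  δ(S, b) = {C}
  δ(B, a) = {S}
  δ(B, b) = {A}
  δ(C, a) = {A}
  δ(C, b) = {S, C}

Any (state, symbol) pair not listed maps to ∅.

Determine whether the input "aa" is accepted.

No

Start in {S}.
Read 'a': S→∅; now ∅.
The set is empty and remains empty for the remaining 1 symbol.
The final set ∅ contains no accepting state.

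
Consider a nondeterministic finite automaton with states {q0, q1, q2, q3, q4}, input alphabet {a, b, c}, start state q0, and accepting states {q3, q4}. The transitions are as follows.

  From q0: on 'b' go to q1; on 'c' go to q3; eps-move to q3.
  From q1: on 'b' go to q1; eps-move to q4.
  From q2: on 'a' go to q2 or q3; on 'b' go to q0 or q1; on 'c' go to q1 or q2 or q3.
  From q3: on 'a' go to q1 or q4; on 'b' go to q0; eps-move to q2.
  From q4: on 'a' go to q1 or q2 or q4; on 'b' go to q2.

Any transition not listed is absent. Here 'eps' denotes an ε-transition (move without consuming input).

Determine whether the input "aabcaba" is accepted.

Yes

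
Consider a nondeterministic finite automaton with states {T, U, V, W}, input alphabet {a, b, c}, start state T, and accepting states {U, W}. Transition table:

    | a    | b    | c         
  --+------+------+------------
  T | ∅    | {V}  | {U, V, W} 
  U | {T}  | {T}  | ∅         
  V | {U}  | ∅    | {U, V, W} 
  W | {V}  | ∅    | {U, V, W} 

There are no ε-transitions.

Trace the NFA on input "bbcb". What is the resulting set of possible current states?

∅

Start in {T}.
Read 'b': T→{V}; now {V}.
Read 'b': V→∅; now ∅.
The set is empty and remains empty for the remaining 2 symbols.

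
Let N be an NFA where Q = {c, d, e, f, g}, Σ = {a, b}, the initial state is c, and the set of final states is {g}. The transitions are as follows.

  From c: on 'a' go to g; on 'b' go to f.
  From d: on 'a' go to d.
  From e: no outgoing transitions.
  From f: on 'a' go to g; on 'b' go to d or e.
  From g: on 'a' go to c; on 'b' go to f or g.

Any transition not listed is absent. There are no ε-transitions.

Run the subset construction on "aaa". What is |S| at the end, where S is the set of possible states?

1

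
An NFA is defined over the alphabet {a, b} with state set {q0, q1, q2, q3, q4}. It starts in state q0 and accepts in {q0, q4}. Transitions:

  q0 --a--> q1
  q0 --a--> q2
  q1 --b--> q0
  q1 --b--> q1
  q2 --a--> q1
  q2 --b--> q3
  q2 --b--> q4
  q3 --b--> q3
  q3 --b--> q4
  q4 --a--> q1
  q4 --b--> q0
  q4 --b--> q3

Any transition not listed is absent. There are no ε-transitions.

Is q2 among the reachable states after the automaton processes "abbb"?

Start in {q0}.
Read 'a': {q0} → {q1, q2}.
Read 'b': {q1, q2} → {q0, q1, q3, q4}.
Read 'b': {q0, q1, q3, q4} → {q0, q1, q3, q4}.
Read 'b': {q0, q1, q3, q4} → {q0, q1, q3, q4}.
State q2 is not in {q0, q1, q3, q4}.

No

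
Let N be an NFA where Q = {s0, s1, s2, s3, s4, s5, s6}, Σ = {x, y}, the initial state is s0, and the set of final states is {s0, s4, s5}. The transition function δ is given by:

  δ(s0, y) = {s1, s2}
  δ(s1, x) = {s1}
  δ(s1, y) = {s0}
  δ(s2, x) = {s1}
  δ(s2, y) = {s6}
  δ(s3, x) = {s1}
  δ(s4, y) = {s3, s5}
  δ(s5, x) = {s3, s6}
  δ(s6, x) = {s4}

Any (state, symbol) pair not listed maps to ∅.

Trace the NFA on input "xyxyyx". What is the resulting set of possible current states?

Start in {s0}.
Read 'x': s0→∅; now ∅.
The set is empty and remains empty for the remaining 5 symbols.

∅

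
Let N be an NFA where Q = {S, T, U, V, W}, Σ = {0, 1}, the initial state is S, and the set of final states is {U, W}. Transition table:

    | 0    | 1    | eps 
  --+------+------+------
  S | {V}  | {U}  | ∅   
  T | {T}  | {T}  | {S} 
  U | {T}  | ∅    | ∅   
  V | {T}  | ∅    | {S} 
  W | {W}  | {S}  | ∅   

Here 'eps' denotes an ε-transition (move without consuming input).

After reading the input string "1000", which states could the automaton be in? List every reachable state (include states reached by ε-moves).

Start in {S}.
Read '1': {S} → {U}.
Read '0': {U} → {S, T}.
Read '0': {S, T} → {S, T, V}.
Read '0': {S, T, V} → {S, T, V}.

{S, T, V}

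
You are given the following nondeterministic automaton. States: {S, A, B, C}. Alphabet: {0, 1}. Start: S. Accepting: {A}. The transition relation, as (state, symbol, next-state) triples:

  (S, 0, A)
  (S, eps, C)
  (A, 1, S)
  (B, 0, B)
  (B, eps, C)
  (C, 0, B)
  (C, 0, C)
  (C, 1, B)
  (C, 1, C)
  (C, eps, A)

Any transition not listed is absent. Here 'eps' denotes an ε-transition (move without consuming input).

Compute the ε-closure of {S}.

Begin with {S}.
ε-move S → C; add C.
ε-move C → A; add A.

{S, A, C}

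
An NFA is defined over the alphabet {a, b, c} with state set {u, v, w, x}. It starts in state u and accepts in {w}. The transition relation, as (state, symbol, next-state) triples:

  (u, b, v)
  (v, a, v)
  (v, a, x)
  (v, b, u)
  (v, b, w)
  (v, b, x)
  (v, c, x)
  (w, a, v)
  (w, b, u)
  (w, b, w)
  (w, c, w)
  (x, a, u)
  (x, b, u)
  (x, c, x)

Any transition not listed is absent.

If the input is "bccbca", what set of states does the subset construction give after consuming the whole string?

∅

Start in {u}.
Read 'b': u→{v}; now {v}.
Read 'c': v→{x}; now {x}.
Read 'c': x→{x}; now {x}.
Read 'b': x→{u}; now {u}.
Read 'c': u→∅; now ∅.
The set is empty and remains empty for the remaining 1 symbol.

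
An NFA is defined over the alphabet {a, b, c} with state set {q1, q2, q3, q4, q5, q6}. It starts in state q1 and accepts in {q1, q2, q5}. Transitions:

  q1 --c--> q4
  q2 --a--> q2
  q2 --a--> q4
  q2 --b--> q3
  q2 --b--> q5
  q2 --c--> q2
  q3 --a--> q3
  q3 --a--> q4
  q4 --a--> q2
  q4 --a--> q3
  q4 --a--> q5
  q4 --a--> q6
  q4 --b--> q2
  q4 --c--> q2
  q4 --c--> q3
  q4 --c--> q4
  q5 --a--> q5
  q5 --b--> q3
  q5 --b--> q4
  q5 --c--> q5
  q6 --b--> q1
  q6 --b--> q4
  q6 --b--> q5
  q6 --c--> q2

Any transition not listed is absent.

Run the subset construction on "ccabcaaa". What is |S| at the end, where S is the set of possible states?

5

Start in {q1}.
Read 'c': q1→{q4}; now {q4}.
Read 'c': q4→{q2, q3, q4}; now {q2, q3, q4}.
Read 'a': q2→{q2, q4}, q3→{q3, q4}, q4→{q2, q3, q5, q6}; now {q2, q3, q4, q5, q6}.
Read 'b': q2→{q3, q5}, q3→∅, q4→{q2}, q5→{q3, q4}, q6→{q1, q4, q5}; now {q1, q2, q3, q4, q5}.
Read 'c': q1→{q4}, q2→{q2}, q3→∅, q4→{q2, q3, q4}, q5→{q5}; now {q2, q3, q4, q5}.
Read 'a': q2→{q2, q4}, q3→{q3, q4}, q4→{q2, q3, q5, q6}, q5→{q5}; now {q2, q3, q4, q5, q6}.
Read 'a': q2→{q2, q4}, q3→{q3, q4}, q4→{q2, q3, q5, q6}, q5→{q5}, q6→∅; now {q2, q3, q4, q5, q6}.
Read 'a': q2→{q2, q4}, q3→{q3, q4}, q4→{q2, q3, q5, q6}, q5→{q5}, q6→∅; now {q2, q3, q4, q5, q6}.
That set has 5 states.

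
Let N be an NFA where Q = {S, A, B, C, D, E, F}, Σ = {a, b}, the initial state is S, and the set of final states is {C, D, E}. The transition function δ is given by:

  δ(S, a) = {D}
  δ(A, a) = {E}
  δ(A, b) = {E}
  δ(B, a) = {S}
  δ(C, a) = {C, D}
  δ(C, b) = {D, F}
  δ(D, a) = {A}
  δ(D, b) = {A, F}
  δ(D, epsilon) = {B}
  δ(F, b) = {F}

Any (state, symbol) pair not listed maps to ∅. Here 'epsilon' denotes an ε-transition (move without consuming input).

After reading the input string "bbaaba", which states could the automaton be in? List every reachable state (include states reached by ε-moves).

Start in {S}.
Read 'b': S→∅; now ∅.
The set is empty and remains empty for the remaining 5 symbols.

∅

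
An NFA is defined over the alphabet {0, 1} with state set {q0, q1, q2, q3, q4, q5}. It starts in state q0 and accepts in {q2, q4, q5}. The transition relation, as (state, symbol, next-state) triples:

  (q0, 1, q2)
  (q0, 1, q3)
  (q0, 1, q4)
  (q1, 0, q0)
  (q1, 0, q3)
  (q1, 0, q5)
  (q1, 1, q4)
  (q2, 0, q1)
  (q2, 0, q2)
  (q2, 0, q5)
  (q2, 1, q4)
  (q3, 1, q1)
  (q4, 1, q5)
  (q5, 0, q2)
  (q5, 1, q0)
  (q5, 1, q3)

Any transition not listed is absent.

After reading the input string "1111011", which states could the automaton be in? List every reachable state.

{q1, q2, q3, q4, q5}

Start in {q0}.
Read '1': {q0} → {q2, q3, q4}.
Read '1': {q2, q3, q4} → {q1, q4, q5}.
Read '1': {q1, q4, q5} → {q0, q3, q4, q5}.
Read '1': {q0, q3, q4, q5} → {q0, q1, q2, q3, q4, q5}.
Read '0': {q0, q1, q2, q3, q4, q5} → {q0, q1, q2, q3, q5}.
Read '1': {q0, q1, q2, q3, q5} → {q0, q1, q2, q3, q4}.
Read '1': {q0, q1, q2, q3, q4} → {q1, q2, q3, q4, q5}.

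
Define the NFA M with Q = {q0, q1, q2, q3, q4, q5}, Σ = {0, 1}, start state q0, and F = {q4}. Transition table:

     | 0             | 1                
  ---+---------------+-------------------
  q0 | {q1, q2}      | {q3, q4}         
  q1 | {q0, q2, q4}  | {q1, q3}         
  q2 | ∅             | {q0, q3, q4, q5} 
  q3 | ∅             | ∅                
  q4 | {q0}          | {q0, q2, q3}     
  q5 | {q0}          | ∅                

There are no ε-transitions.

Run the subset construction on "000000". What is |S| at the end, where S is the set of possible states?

Start in {q0}.
Read '0': q0→{q1, q2}; now {q1, q2}.
Read '0': q1→{q0, q2, q4}, q2→∅; now {q0, q2, q4}.
Read '0': q0→{q1, q2}, q2→∅, q4→{q0}; now {q0, q1, q2}.
Read '0': q0→{q1, q2}, q1→{q0, q2, q4}, q2→∅; now {q0, q1, q2, q4}.
Read '0': q0→{q1, q2}, q1→{q0, q2, q4}, q2→∅, q4→{q0}; now {q0, q1, q2, q4}.
Read '0': q0→{q1, q2}, q1→{q0, q2, q4}, q2→∅, q4→{q0}; now {q0, q1, q2, q4}.
That set has 4 states.

4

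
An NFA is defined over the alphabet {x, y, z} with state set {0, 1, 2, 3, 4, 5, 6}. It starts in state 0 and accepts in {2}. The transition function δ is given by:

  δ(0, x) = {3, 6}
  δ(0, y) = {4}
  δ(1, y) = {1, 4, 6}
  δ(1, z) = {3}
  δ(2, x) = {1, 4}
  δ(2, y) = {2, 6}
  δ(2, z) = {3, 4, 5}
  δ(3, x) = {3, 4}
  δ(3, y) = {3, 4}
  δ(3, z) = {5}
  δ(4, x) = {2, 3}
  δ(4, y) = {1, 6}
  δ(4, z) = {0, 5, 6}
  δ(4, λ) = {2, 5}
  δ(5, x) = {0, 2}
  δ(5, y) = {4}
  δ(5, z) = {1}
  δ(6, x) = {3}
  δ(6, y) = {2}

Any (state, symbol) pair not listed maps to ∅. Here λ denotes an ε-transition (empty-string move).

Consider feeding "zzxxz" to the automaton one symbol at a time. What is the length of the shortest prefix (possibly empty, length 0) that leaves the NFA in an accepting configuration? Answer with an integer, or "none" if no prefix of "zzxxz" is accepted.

Start in {0}.
Read 'z': {0} → ∅.
The set is empty and remains empty for the remaining 4 symbols.
No reachable set along the way intersects F.

none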